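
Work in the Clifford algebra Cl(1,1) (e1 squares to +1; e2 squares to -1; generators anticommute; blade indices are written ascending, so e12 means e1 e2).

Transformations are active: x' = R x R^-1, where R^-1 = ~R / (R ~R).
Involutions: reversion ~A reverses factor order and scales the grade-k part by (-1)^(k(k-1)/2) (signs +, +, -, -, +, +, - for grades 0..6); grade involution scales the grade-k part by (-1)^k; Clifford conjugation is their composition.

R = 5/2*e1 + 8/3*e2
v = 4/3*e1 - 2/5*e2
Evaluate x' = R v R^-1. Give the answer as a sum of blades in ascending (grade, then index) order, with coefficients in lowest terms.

~R = 5/2*e1 + 8/3*e2, and R ~R = -31/36, so R^-1 = ~R / (-31/36).
R v = 22/5 - 41/9*e12
Answer: -2500/93*e1 - 4162/155*e2


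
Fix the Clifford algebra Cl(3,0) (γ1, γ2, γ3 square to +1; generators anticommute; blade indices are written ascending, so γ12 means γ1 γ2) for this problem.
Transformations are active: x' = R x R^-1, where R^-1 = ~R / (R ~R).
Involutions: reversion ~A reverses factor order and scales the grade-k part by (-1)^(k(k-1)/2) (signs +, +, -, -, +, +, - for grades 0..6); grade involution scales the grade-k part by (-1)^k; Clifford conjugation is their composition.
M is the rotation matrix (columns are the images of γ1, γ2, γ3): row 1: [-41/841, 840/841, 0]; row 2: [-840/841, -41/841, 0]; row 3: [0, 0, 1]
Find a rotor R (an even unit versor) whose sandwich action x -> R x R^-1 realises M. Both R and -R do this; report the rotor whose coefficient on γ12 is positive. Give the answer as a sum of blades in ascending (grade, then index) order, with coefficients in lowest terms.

Method: write R = a + b12*γ12 + b13*γ13 + b23*γ23 with a^2 + b12^2 + b13^2 + b23^2 = 1 (so R^-1 = ~R). Expanding the columns R e_j ~R gives tr M = 4a^2 - 1 and, from the antisymmetric part, M21 - M12 = -4a*b12, M13 - M31 = 4a*b13, M32 - M23 = -4a*b23.
Here tr M = 759/841, so a^2 = (1 + tr M)/4 = 400/841 and a = ±20/29. Taking a = 20/29: M21 - M12 = -1680/841, M13 - M31 = 0, M32 - M23 = 0, giving b12 = 21/29, b13 = 0, b23 = 0, i.e. R = 20/29 + 21/29*γ12.
Its γ12 coefficient is already positive.
Answer: 20/29 + 21/29*γ12. Key observation: the double cover Spin(3) -> SO(3) sends R and -R to the same matrix (trace 759/841 here), so the stated sign of the γ12 coefficient is what selects one sheet.


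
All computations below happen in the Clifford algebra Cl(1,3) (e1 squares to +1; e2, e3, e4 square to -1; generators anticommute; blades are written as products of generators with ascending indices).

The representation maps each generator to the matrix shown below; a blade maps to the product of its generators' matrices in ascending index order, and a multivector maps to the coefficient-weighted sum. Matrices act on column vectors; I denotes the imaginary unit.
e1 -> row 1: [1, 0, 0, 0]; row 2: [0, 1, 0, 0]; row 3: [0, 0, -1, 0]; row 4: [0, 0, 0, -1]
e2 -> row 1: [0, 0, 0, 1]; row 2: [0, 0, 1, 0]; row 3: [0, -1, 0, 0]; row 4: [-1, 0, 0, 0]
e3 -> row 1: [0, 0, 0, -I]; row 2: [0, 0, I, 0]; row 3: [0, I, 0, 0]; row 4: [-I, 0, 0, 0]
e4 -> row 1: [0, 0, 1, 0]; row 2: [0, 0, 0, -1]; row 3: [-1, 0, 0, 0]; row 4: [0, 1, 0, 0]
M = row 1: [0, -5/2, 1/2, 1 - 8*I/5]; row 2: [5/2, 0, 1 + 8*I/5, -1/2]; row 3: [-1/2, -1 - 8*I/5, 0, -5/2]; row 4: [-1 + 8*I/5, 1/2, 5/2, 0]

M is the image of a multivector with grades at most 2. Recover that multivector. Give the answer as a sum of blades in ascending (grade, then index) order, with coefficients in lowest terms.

Method: the blade images are trace-orthogonal — tr(rho(e_A) rho(e_B)^-1) = 4 if A = B and 0 otherwise — and rho(e_A)^-1 = (e_A)^2 * rho(e_A) with (e_A)^2 = +1 or -1, so the coefficient of e_A in the preimage is (e_A)^2 * tr(M rho(e_A))/4.
Nonzero projections over blades of grade <= 2: e2: (e2)^2 = -1, tr(M rho(e2)) = -4, coefficient 1; e4: (e4)^2 = -1, tr(M rho(e4)) = -2, coefficient 1/2; e1 e3: (e1 e3)^2 = +1, tr(M rho(e1 e3)) = 32/5, coefficient 8/5; e2 e4: (e2 e4)^2 = -1, tr(M rho(e2 e4)) = 10, coefficient -5/2. Every other blade of grade <= 2 projects to 0.
Answer: e2 + 1/2*e4 + 8/5*e1 e3 - 5/2*e2 e4


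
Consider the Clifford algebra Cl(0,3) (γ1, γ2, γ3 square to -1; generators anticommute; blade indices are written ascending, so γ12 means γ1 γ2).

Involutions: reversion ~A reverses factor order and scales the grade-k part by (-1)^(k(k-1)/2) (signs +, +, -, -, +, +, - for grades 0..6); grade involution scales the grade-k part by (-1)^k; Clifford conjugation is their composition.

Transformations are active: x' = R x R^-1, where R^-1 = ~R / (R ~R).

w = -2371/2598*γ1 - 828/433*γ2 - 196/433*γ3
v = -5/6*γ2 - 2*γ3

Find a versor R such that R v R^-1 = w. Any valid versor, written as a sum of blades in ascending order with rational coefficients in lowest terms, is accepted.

Take R = v + w = -2371/2598*γ1 - 7133/2598*γ2 - 1062/433*γ3. Because q(v) = q(w) = -169/36, conjugation by R sends v exactly to w.
Answer: -2371/2598*γ1 - 7133/2598*γ2 - 1062/433*γ3


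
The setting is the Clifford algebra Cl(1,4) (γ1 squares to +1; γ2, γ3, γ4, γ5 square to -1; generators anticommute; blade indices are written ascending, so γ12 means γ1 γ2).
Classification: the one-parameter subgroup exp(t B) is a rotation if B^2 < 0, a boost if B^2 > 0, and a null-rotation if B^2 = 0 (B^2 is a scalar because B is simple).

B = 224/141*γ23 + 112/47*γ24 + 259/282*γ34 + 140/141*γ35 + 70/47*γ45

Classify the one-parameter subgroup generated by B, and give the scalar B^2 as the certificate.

B^2 term by term: the squares give (224/141)^2*(γ23)^2 + (112/47)^2*(γ24)^2 + (259/282)^2*(γ34)^2 + (140/141)^2*(γ35)^2 + (70/47)^2*(γ45)^2 = 50176/19881*(-1) + 12544/2209*(-1) + 67081/79524*(-1) + 19600/19881*(-1) + 4900/2209*(-1) = -49/4 (each basis 2-blade squares to minus the product of its generators' squares); cross terms between blades sharing an index anticommute and cancel; the commuting (index-disjoint) pairs give grade-4 terms 2*c*c'*(blade product), which cancel blade by blade — γ2345: 31360/6627 - 31360/6627 = 0 — confirming B is simple. So B^2 = -49/4.
Answer: rotation, certificate B^2 = -49/4. Why this suffices: the scalar -49/4 survives any versor conjugation, so its sign alone determines the class however B is presented.


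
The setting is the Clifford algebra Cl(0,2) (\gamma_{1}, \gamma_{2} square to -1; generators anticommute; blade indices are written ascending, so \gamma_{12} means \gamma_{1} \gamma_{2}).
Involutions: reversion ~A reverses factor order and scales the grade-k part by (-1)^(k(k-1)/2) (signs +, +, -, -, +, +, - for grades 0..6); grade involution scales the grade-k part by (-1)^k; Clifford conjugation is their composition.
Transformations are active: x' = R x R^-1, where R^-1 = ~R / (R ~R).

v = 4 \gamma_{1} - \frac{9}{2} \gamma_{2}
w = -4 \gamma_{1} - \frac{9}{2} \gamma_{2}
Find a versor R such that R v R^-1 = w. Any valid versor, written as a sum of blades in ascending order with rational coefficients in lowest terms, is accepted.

Since q(v) = q(w) = -\frac{145}{4}, the sum R = v + w = -9 \gamma_{2} does the job whenever invertible.
Answer: -9 \gamma_{2}


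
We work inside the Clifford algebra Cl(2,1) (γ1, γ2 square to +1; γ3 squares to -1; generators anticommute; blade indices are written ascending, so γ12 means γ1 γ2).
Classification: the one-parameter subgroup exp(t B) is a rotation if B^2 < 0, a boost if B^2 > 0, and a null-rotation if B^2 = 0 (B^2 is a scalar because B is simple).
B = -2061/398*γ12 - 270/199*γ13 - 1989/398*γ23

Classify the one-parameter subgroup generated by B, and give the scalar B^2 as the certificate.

B^2 term by term: the squares give (-2061/398)^2*(γ12)^2 + (-270/199)^2*(γ13)^2 + (-1989/398)^2*(γ23)^2 = 4247721/158404*(-1) + 72900/39601*(+1) + 3956121/158404*(+1) = 0 (each basis 2-blade squares to minus the product of its generators' squares); cross terms between blades sharing an index anticommute and cancel. So B^2 = 0.
Answer: null-rotation, certificate B^2 = 0. No conjugation can change B^2 = 0; the sign gives the class.


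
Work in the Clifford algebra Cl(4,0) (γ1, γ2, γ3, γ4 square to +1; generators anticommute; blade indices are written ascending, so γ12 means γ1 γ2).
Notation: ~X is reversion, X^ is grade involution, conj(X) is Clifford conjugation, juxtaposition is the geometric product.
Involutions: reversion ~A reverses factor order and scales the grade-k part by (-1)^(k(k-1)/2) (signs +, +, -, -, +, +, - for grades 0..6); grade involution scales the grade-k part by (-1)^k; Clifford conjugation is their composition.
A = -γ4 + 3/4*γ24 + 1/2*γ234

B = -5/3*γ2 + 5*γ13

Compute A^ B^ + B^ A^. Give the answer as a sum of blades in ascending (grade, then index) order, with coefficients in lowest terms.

first term: -5/4*γ4 - 5/3*γ24 - 5/6*γ34 - 5/2*γ124 + 5*γ134 - 15/4*γ1234
second term: 5/4*γ4 + 5/3*γ24 - 5/6*γ34 + 5/2*γ124 + 5*γ134 - 15/4*γ1234
Answer: -5/3*γ34 + 10*γ134 - 15/2*γ1234


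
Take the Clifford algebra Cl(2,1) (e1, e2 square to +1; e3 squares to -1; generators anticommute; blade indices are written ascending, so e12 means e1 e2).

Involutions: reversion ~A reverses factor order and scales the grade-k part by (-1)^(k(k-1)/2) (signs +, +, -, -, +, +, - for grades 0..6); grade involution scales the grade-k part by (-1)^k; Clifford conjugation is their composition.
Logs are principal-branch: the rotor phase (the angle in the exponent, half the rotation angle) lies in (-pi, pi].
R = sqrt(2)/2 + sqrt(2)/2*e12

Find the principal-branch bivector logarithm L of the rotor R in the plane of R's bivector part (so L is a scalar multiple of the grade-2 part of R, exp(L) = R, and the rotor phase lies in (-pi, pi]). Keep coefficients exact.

The scalar part of R is sqrt(2)/2, which pins the rotor phase on the principal branch; dividing the bivector part by the sine of that phase recovers the unit plane, and L is the phase times that plane.
Concretely: cos(phase) = sqrt(2)/2 gives phase = ±pi/4, and since phase/sin(phase) is even the sign is immaterial: L = (phase/sin(phase)) * <R>_2 = (sqrt(2)*pi/4) * <R>_2.
Answer: pi/4*e12


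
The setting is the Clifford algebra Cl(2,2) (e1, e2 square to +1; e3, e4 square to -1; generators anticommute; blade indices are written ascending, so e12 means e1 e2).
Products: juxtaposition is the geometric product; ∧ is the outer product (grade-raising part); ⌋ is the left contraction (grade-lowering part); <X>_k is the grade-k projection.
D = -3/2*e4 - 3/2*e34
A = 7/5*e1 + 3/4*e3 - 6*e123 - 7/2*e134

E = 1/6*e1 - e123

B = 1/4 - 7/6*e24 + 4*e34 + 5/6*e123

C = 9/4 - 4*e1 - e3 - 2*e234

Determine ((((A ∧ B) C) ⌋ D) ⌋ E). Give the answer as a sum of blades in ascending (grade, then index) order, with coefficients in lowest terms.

step 1: 7/20*e1 + 3/16*e3 - 3/2*e123 - 49/30*e124 + 189/40*e134 + 7/8*e234
step 2: 43/80 + 63/80*e1 + 27/64*e3 + 159/20*e12 - 43/15*e13 - 69/40*e14 + 6*e23 + 317/60*e24 - 189/10*e34 - 27/8*e123 - 147/40*e124 + 1701/160*e134 + 63/32*e234 + 7/6*e1234
step 3: -567/20 - 111/640*e4 - 129/160*e34
step 4: -189/40*e1 + 567/20*e123
Answer: -189/40*e1 + 567/20*e123


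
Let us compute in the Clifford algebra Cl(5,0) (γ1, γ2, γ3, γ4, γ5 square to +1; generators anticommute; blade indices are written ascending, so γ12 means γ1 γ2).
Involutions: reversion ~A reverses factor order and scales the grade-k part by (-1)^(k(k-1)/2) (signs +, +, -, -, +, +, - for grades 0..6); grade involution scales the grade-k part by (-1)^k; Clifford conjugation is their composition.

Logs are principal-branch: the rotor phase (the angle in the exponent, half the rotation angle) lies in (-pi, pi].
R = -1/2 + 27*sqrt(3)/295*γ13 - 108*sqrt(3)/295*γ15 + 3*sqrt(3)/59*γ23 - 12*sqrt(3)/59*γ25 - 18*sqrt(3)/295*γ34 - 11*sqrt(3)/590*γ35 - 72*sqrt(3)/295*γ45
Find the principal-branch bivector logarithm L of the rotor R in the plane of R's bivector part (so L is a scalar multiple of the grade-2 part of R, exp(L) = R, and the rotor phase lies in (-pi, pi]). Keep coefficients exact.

The scalar part of R is -1/2, which pins the rotor phase on the principal branch; dividing the bivector part by the sine of that phase recovers the unit plane, and L is the phase times that plane.
Concretely: cos(phase) = -1/2 gives phase = ±2*pi/3, and since phase/sin(phase) is even the sign is immaterial: L = (phase/sin(phase)) * <R>_2 = (4*sqrt(3)*pi/9) * <R>_2.
Answer: 36*pi/295*γ13 - 144*pi/295*γ15 + 4*pi/59*γ23 - 16*pi/59*γ25 - 24*pi/295*γ34 - 22*pi/885*γ35 - 96*pi/295*γ45


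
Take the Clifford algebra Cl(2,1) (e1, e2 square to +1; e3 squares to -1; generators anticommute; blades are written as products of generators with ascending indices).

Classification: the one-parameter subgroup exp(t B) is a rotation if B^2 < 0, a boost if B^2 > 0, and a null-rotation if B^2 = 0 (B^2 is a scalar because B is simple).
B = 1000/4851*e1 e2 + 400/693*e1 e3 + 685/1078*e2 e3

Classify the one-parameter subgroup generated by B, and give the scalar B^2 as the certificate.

B^2 term by term: the squares give (1000/4851)^2*(e1 e2)^2 + (400/693)^2*(e1 e3)^2 + (685/1078)^2*(e2 e3)^2 = 1000000/23532201*(-1) + 160000/480249*(+1) + 469225/1162084*(+1) = 25/36 (each basis 2-blade squares to minus the product of its generators' squares); cross terms between blades sharing an index anticommute and cancel. So B^2 = 25/36.
Answer: boost, certificate B^2 = 25/36. B^2 = 25/36 is basis-independent, so its sign is the whole story.


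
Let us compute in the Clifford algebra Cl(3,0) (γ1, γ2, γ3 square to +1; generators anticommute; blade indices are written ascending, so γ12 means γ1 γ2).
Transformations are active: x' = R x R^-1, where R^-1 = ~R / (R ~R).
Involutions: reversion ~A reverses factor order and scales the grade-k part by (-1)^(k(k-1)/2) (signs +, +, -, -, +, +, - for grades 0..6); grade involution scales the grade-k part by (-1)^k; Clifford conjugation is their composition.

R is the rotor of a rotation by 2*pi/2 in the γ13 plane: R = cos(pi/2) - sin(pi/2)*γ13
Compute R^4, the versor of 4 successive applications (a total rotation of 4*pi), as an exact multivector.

Rotor phase runs at HALF the rotation angle; powers of one rotor simply add phase, so after 4 steps in γ13 the phase is 4*pi/2 = 2*pi and R^4 = cos(2*pi) - sin(2*pi)*γ13.
cos(2*pi) = 1 and sin(2*pi) = 0, so R^4 = 1. The total rotation 4*pi is 2 full turns, so every vector returns to itself, yet the rotor is +1, back on the identity sheet (an even number of 2*pi turns).
Answer: 1


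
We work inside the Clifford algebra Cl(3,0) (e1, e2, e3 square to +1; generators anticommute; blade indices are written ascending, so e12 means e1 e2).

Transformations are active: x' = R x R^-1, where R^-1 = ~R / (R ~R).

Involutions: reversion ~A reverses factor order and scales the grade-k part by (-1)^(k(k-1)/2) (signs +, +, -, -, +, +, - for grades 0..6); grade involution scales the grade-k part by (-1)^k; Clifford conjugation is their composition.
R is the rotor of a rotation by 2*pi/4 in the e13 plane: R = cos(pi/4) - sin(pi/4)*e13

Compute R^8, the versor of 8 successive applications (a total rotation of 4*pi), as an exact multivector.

Because a rotor carries half the rotation angle, composing 8 copies of this e13-plane rotor multiplies the phase: 8*(pi/4) = 2*pi, hence R^8 = cos(2*pi) - sin(2*pi)*e13.
cos(2*pi) = 1 and sin(2*pi) = 0, so R^8 = 1. The total rotation 4*pi is 2 full turns, so every vector returns to itself, yet the rotor is +1, back on the identity sheet (an even number of 2*pi turns).
Answer: 1


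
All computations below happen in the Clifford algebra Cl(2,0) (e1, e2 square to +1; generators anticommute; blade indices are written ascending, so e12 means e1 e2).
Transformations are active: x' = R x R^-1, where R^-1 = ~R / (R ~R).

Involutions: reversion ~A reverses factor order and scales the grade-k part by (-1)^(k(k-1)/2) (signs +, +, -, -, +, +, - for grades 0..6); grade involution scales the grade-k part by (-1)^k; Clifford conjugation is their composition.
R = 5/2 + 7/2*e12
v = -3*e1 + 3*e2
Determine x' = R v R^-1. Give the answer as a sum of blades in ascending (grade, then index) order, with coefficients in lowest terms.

~R = 5/2 - 7/2*e12, and R ~R = 37/2, so R^-1 = ~R / (37/2).
R v = 3*e1 + 18*e2
Answer: 141/37*e1 + 69/37*e2


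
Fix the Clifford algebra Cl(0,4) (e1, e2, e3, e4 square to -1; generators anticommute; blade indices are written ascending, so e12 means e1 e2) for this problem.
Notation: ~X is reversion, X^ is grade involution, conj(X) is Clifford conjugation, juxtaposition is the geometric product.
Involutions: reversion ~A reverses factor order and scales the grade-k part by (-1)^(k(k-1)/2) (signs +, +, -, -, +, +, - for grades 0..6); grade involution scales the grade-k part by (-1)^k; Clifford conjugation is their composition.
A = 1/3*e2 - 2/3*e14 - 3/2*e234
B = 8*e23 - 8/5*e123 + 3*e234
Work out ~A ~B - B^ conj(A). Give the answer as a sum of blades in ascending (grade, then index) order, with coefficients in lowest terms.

first term: -9/2 + 8/3*e3 + 12*e4 + 8/15*e13 + 12/5*e14 + e34 + 2*e123 + 16/15*e234 - 16/3*e1234
second term: 9/2 - 8/3*e3 + 12*e4 - 8/15*e13 + 12/5*e14 - e34 - 2*e123 - 16/15*e234 + 16/3*e1234
Answer: -9 + 16/3*e3 + 16/15*e13 + 2*e34 + 4*e123 + 32/15*e234 - 32/3*e1234


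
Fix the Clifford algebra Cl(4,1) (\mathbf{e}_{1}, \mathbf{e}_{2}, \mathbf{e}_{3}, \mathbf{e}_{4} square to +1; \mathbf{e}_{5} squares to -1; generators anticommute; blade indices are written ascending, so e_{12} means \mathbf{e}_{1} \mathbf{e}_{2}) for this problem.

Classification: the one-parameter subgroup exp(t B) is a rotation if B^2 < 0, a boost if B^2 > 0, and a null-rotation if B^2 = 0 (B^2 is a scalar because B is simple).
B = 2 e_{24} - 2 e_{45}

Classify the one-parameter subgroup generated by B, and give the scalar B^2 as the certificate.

B^2 term by term: the squares give (2)^2*(e_{24})^2 + (-2)^2*(e_{45})^2 = 4*(-1) + 4*(+1) = 0 (each basis 2-blade squares to minus the product of its generators' squares); cross terms between blades sharing an index anticommute and cancel. So B^2 = 0.
Answer: null-rotation, certificate B^2 = 0. B^2 = 0 is basis-independent, so its sign is the whole story.


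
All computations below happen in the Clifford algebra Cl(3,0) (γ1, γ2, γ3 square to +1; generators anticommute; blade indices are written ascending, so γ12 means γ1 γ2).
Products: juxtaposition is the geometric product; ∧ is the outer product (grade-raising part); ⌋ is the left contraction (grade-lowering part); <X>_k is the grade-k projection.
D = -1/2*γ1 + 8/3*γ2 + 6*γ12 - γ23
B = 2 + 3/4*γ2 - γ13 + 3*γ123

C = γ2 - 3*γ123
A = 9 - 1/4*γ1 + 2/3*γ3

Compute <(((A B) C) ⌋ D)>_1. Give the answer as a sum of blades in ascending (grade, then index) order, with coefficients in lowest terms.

step 1: 18 + 1/6*γ1 + 27/4*γ2 + 19/12*γ3 + 29/16*γ12 - 9*γ13 - 5/4*γ23 + 27*γ123
step 2: 351/4 - 31/16*γ1 + 45*γ2 + 107/16*γ3 - 55/12*γ12 - 27/4*γ13 - 25/12*γ23 - 45*γ123
step 3: 14053/96 - 2511/8*γ1 + 3665/16*γ2 - 45*γ3 + 1053/2*γ12 - 351/4*γ23
step 4: -2511/8*γ1 + 3665/16*γ2 - 45*γ3
Answer: -2511/8*γ1 + 3665/16*γ2 - 45*γ3


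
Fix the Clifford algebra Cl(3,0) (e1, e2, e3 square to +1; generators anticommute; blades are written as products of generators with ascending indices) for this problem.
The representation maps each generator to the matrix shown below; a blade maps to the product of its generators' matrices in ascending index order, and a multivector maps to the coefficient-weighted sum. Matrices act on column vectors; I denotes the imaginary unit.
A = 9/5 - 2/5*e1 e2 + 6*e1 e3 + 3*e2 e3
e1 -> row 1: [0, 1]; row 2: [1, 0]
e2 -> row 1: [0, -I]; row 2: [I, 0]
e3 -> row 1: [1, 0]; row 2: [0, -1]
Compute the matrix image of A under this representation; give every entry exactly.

Bivector images (products of the table entries): rho(e1 e2) = rho(e1)rho(e2) = row 1: [I, 0]; row 2: [0, -I]; rho(e1 e3) = rho(e1)rho(e3) = row 1: [0, -1]; row 2: [1, 0]; rho(e2 e3) = rho(e2)rho(e3) = row 1: [0, I]; row 2: [I, 0].
M = (9/5)*1 + (-2/5)*rho(e1 e2) + (6)*rho(e1 e3) + (3)*rho(e2 e3), summed entrywise (1 is the identity matrix):
Answer: row 1: [9/5 - 2*I/5, -6 + 3*I]; row 2: [6 + 3*I, 9/5 + 2*I/5]


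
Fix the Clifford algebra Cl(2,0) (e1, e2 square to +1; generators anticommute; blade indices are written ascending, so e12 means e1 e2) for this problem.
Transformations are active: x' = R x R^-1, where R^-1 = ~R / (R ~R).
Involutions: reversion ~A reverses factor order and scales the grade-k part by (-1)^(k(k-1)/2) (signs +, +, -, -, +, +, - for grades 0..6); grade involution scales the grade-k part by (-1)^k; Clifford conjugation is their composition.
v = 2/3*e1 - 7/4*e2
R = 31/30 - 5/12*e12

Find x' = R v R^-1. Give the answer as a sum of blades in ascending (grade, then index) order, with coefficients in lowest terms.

~R = 31/30 + 5/12*e12, and R ~R = 4469/3600, so R^-1 = ~R / (4469/3600).
R v = 1021/720*e1 - 551/360*e2
Answer: 7571/4469*e1 - 42799/53628*e2


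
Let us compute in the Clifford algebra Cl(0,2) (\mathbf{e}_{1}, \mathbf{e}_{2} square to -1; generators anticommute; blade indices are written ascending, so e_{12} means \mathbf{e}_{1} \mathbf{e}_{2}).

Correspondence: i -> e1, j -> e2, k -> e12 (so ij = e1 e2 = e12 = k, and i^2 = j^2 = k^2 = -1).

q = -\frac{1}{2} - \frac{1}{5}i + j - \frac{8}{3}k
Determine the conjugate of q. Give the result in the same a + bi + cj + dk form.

In blades: q = -\frac{1}{2} - \frac{1}{5} e_{1} + e_{2} - \frac{8}{3} e_{12}.
Conjugation here is Clifford conjugation: the scalar is fixed and the grade-1 and grade-2 blades all flip sign, giving -\frac{1}{2} + \frac{1}{5} e_{1} - e_{2} + \frac{8}{3} e_{12}; translating back:
Answer: -\frac{1}{2} + \frac{1}{5}i - j + \frac{8}{3}k


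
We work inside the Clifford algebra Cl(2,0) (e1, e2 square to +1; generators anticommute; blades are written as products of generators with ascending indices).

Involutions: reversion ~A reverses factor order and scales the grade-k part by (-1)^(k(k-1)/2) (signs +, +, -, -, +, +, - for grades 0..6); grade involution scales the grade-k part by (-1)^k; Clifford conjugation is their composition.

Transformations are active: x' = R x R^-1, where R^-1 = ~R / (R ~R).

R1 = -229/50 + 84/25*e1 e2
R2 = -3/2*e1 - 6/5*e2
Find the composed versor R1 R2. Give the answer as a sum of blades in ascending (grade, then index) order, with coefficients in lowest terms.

Distribute over the terms of R1 (each basis-blade product reordered to ascending indices, repeated generators contracted through their squares):
(-229/50) R2 = 687/100*e1 + 687/125*e2
(84/25*e1 e2) R2 = -504/125*e1 + 126/25*e2
Summing the partial products and collecting blades:
Answer: 1419/500*e1 + 1317/125*e2


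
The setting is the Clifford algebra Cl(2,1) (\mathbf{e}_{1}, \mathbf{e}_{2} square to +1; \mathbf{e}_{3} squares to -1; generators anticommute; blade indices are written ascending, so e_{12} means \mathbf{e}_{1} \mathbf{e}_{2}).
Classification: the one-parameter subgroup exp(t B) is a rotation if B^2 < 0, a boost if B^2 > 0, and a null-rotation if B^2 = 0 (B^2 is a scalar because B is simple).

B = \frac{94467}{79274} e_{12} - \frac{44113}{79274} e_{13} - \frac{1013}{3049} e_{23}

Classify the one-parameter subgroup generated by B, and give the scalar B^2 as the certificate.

B^2 term by term: the squares give (\frac{94467}{79274})^2*(e_{12})^2 + (-\frac{44113}{79274})^2*(e_{13})^2 + (-\frac{1013}{3049})^2*(e_{23})^2 = \frac{8924014089}{6284367076}*(-1) + \frac{1945956769}{6284367076}*(+1) + \frac{1026169}{9296401}*(+1) = -1 (each basis 2-blade squares to minus the product of its generators' squares); cross terms between blades sharing an index anticommute and cancel. So B^2 = -1.
Answer: rotation, certificate B^2 = -1. Key observation: B^2 = -1 is a conjugation invariant, so its sign decides the class regardless of the surface form of B.


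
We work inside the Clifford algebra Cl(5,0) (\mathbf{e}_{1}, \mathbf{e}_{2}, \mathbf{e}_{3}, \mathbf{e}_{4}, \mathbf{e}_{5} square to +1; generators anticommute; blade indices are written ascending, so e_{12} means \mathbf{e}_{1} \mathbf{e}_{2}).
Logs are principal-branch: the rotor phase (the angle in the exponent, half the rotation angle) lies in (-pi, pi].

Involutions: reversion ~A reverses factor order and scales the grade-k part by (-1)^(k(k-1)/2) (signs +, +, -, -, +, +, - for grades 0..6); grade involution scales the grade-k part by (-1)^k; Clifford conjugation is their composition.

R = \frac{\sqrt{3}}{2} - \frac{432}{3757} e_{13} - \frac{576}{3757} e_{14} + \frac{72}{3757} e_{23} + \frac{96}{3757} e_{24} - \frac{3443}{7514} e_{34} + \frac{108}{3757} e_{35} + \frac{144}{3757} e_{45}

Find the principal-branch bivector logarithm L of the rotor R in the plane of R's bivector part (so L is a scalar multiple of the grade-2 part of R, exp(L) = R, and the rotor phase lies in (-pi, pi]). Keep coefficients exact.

The scalar part of R is \frac{\sqrt{3}}{2}, so the principal-branch rotor phase is pinned; divide the bivector part by its sine to get the unit plane — L is the phase times that plane.
Concretely: cos(phase) = \frac{\sqrt{3}}{2} gives phase = ±\frac{\pi}{6}, and since phase/sin(phase) is even the sign is immaterial: L = (phase/sin(phase)) * <R>_2 = (\frac{\pi}{3}) * <R>_2.
Answer: - \frac{144 \pi}{3757} e_{13} - \frac{192 \pi}{3757} e_{14} + \frac{24 \pi}{3757} e_{23} + \frac{32 \pi}{3757} e_{24} - \frac{3443 \pi}{22542} e_{34} + \frac{36 \pi}{3757} e_{35} + \frac{48 \pi}{3757} e_{45}


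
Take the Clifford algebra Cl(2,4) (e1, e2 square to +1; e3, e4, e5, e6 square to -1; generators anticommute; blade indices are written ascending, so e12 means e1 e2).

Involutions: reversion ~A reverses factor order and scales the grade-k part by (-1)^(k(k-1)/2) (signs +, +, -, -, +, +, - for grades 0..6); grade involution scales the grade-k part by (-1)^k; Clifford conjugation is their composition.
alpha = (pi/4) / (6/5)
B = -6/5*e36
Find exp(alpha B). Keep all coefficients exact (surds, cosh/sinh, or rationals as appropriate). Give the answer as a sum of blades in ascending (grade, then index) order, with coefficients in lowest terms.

B^2 = (-6/5)^2*(e36)^2 = 36/25*(-1) = -36/25 (a basis 2-blade squares to minus the product of its generators' squares).
B^2 = -36/25 — the series telescopes trigonometrically here: l = 6/5, alpha*l = pi/4, so exp(alpha B) = cos(pi/4) + (sin(pi/4)/(6/5))*B = sqrt(2)/2 + (5*sqrt(2)/12)*B.
Answer: sqrt(2)/2 - sqrt(2)/2*e36


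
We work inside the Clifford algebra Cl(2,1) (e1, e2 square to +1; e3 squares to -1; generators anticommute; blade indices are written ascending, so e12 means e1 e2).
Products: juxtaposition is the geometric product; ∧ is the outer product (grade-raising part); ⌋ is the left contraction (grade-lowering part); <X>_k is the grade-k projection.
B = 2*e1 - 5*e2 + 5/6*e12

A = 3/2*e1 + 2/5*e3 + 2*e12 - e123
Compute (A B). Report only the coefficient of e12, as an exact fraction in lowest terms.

step 1: 4/3 - 10*e1 - 11/4*e2 + 5/6*e3 - 15/2*e12 - 29/5*e13 + 1/3*e123
Answer: -15/2


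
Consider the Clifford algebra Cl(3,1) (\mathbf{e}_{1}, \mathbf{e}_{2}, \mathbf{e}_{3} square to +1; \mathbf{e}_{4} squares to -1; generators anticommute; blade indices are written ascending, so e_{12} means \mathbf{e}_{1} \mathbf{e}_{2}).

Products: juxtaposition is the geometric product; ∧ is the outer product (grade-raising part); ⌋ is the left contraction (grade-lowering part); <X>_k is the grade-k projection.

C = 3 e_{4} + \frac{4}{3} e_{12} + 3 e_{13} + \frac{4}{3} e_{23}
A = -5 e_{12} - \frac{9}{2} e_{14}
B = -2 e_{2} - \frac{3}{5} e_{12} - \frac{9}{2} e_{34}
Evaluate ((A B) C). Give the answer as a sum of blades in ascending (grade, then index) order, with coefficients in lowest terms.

step 1: -3 + 10 e_{1} + \frac{81}{4} e_{13} + \frac{27}{10} e_{24} - 9 e_{124} + \frac{45}{2} e_{1234}
step 2: -\frac{243}{4} + \frac{157}{30} e_{2} + 30 e_{3} + 3 e_{4} - 4 e_{12} - 9 e_{13} - \frac{18}{5} e_{14} + 23 e_{23} + \frac{135}{2} e_{24} - \frac{132}{5} e_{34} - \frac{325}{6} e_{123} + \frac{195}{4} e_{134} + 27 e_{234} - \frac{81}{10} e_{1234}
Answer: -\frac{243}{4} + \frac{157}{30} e_{2} + 30 e_{3} + 3 e_{4} - 4 e_{12} - 9 e_{13} - \frac{18}{5} e_{14} + 23 e_{23} + \frac{135}{2} e_{24} - \frac{132}{5} e_{34} - \frac{325}{6} e_{123} + \frac{195}{4} e_{134} + 27 e_{234} - \frac{81}{10} e_{1234}


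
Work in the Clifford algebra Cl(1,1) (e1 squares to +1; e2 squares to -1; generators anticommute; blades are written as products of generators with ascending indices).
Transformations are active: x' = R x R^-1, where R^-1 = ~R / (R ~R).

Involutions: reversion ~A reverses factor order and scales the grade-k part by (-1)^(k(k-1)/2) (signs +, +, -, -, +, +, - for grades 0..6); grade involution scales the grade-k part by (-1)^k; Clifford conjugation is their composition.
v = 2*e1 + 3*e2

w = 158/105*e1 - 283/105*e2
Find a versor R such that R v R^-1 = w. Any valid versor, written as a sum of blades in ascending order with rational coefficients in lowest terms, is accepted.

Key observation: q(v) = q(w) = -5 (sandwiches preserve the norm), so R = v + w = 368/105*e1 + 32/105*e2 works whenever it is invertible — the component of v along it is kept and (v - w)/2 reverses, sending v to w.
Answer: 368/105*e1 + 32/105*e2


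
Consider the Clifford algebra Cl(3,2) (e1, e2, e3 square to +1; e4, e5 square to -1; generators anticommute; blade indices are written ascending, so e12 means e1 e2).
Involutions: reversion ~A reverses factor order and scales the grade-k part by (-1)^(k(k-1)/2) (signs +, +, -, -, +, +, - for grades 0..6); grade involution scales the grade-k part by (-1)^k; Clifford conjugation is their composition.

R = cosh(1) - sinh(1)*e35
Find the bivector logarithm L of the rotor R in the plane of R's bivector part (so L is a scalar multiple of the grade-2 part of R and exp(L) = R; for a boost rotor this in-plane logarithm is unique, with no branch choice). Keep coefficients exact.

The scalar part of R is cosh(1), which fixes the rapidity magnitude through cosh (cosh is even, so it cannot fix the sign — the bivector part carries that); dividing the bivector part by sinh of the rapidity gives the plane, and L = rapidity * plane, where the joint sign ambiguity of (rapidity, plane) cancels in the product.
Concretely: cosh(rapidity) = cosh(1) gives rapidity = ±1, and since rapidity/sinh(rapidity) is even the sign is immaterial: L = (rapidity/sinh(rapidity)) * <R>_2 = (1/sinh(1)) * <R>_2.
Answer: -e35


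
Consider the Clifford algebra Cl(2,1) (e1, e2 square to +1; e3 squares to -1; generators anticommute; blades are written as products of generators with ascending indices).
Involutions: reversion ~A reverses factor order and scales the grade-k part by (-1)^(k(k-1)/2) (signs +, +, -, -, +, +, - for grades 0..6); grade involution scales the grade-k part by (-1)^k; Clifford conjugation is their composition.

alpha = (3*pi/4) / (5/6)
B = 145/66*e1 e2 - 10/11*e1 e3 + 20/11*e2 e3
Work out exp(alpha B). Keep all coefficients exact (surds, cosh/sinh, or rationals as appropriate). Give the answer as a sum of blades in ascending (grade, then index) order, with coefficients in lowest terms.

B^2 term by term: the squares give (145/66)^2*(e1 e2)^2 + (-10/11)^2*(e1 e3)^2 + (20/11)^2*(e2 e3)^2 = 21025/4356*(-1) + 100/121*(+1) + 400/121*(+1) = -25/36 (each basis 2-blade squares to minus the product of its generators' squares); cross terms between blades sharing an index anticommute and cancel. So B^2 = -25/36.
B^2 = -25/36 — B^2 < 0, so the exponential closes trigonometrically: l = 5/6, alpha*l = 3*pi/4, so exp(alpha B) = cos(3*pi/4) + (sin(3*pi/4)/(5/6))*B = -sqrt(2)/2 + (3*sqrt(2)/5)*B.
Answer: -sqrt(2)/2 + 29*sqrt(2)/22*e1 e2 - 6*sqrt(2)/11*e1 e3 + 12*sqrt(2)/11*e2 e3


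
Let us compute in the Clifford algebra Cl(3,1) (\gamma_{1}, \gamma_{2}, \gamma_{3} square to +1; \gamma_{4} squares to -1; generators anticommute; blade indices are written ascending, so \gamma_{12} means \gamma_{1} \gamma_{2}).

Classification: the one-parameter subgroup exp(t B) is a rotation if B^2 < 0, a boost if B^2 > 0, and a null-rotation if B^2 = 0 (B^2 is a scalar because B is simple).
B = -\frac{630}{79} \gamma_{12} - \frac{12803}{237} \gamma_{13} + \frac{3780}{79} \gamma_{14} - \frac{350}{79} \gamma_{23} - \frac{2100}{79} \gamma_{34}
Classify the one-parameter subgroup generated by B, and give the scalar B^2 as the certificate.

B^2 term by term: the squares give (-\frac{630}{79})^2*(\gamma_{12})^2 + (-\frac{12803}{237})^2*(\gamma_{13})^2 + (\frac{3780}{79})^2*(\gamma_{14})^2 + (-\frac{350}{79})^2*(\gamma_{23})^2 + (-\frac{2100}{79})^2*(\gamma_{34})^2 = \frac{396900}{6241}*(-1) + \frac{163916809}{56169}*(-1) + \frac{14288400}{6241}*(+1) + \frac{122500}{6241}*(-1) + \frac{4410000}{6241}*(+1) = -\frac{49}{9} (each basis 2-blade squares to minus the product of its generators' squares); cross terms between blades sharing an index anticommute and cancel; the commuting (index-disjoint) pairs give grade-4 terms 2*c*c'*(blade product), which cancel blade by blade — \gamma_{1234}: \frac{2646000}{6241} - \frac{2646000}{6241} = 0 — confirming B is simple. So B^2 = -\frac{49}{9}.
Answer: rotation, certificate B^2 = -\frac{49}{9}. Check the certificate: B^2 = -\frac{49}{9}, and that sign is decisive whatever form B takes.


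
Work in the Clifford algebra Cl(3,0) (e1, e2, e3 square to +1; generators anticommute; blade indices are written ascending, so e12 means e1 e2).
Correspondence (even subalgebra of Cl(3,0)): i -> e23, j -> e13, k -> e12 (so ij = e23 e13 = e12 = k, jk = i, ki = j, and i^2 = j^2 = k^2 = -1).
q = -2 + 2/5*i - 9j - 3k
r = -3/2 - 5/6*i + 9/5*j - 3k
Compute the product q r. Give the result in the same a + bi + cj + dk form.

In blades: q = -2 - 3*e12 - 9*e13 + 2/5*e23, r = -3/2 - 3*e12 + 9/5*e13 - 5/6*e23.
Distribute q over r term by term (generator squares from the signature, products reordered to ascending indices): (-2)*r = 3 + 6*e12 - 18/5*e13 + 5/3*e23; (-3*e12)*r = -9 + 9/2*e12 + 5/2*e13 + 27/5*e23; (-9*e13)*r = 81/5 - 15/2*e12 + 27/2*e13 + 27*e23; (2/5*e23)*r = 1/3 + 18/25*e12 + 6/5*e13 - 3/5*e23.
Sum: 158/15 + 93/25*e12 + 68/5*e13 + 502/15*e23; translating back through the correspondence:
Answer: 158/15 + 502/15*i + 68/5*j + 93/25*k


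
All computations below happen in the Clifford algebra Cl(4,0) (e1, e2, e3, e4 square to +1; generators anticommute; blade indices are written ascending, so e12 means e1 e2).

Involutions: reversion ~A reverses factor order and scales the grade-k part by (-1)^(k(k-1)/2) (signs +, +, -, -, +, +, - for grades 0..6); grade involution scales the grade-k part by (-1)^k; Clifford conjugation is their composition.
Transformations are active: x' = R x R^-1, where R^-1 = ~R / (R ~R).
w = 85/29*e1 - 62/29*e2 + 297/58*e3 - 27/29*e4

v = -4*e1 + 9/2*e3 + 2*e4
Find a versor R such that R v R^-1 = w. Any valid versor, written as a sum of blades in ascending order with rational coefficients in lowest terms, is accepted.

The midline construction: v and w both square to 161/4, so reflecting in their sum -31/29*e1 - 62/29*e2 + 279/29*e3 + 31/29*e4 exchanges them.
Answer: -31/29*e1 - 62/29*e2 + 279/29*e3 + 31/29*e4


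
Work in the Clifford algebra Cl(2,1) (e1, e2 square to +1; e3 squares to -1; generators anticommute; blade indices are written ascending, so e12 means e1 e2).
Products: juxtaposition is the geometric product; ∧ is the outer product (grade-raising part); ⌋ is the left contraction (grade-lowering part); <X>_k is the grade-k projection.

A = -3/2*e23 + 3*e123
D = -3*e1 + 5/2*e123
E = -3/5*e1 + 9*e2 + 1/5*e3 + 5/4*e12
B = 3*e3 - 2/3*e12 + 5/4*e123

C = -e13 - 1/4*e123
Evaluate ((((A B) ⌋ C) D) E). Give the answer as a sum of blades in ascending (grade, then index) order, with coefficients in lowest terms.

step 1: 15/4 - 15/8*e1 + 9/2*e2 + 2*e3 - 9*e12 - e13
step 2: 1 - 2*e1 - 1/4*e2 - 3/8*e3 + 1/2*e12 - 21/8*e13 + 15/32*e23 - 15/16*e123
step 3: 117/32 - 117/64*e1 + 129/16*e2 - 73/8*e3 + 3/16*e12 - 1/2*e13 - 35/16*e23 + 35/32*e123
step 4: 301/4 - 671/64*e1 + 39899/1280*e2 + 12001/640*e3 - 4649/640*e12 - 259/20*e13 + 13193/160*e23 - 889/160*e123
Answer: 301/4 - 671/64*e1 + 39899/1280*e2 + 12001/640*e3 - 4649/640*e12 - 259/20*e13 + 13193/160*e23 - 889/160*e123


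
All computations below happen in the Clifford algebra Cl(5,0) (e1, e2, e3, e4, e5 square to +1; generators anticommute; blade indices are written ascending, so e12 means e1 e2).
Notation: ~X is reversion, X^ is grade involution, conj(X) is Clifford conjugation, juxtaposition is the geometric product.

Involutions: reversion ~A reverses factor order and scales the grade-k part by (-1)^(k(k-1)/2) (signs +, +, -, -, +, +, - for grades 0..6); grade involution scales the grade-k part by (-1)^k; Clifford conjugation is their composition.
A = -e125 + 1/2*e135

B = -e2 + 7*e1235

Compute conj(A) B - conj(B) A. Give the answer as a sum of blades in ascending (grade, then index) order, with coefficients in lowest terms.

first term: -7/2*e2 - 7*e3 - e15 - 1/2*e1235
second term: 7/2*e2 + 7*e3 + e15 - 1/2*e1235
Answer: -7*e2 - 14*e3 - 2*e15


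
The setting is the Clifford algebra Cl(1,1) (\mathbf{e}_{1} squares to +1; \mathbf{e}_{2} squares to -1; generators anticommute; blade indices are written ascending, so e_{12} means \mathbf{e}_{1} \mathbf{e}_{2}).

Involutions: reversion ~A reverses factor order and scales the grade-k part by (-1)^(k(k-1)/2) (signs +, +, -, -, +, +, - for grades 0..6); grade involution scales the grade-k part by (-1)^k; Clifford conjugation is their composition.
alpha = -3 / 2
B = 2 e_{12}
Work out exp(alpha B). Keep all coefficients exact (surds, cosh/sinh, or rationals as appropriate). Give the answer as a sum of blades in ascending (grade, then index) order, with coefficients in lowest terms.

B^2 = (2)^2*(e_{12})^2 = 4*(+1) = 4 (a basis 2-blade squares to minus the product of its generators' squares).
B^2 = 4 — the series telescopes hyperbolically here: l = 2, alpha*l = -3, so exp(alpha B) = cosh(-3) + (sinh(-3)/2)*B = \cosh{\left(3 \right)} + (- \frac{\sinh{\left(3 \right)}}{2})*B.
Answer: \cosh{\left(3 \right)} - \sinh{\left(3 \right)} e_{12}


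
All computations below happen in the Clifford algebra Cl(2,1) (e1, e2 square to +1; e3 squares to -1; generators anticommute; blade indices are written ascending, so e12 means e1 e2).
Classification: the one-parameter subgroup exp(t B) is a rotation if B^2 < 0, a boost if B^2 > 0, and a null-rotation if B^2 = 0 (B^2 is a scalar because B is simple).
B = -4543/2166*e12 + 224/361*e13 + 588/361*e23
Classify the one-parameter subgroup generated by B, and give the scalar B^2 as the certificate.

B^2 term by term: the squares give (-4543/2166)^2*(e12)^2 + (224/361)^2*(e13)^2 + (588/361)^2*(e23)^2 = 20638849/4691556*(-1) + 50176/130321*(+1) + 345744/130321*(+1) = -49/36 (each basis 2-blade squares to minus the product of its generators' squares); cross terms between blades sharing an index anticommute and cancel. So B^2 = -49/36.
Answer: rotation, certificate B^2 = -49/36. B^2 = -49/36 is basis-independent, so its sign is the whole story.


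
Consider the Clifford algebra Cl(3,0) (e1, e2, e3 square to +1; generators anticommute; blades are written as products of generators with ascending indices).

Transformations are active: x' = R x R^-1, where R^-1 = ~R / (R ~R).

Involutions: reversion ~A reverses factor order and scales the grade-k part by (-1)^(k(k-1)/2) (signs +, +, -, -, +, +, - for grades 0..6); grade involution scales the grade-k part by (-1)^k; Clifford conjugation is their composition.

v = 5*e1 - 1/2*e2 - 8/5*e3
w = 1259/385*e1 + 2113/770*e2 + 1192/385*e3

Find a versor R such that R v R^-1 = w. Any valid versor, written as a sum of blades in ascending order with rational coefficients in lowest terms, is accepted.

Reasoning: v^2 = w^2 = 2781/100 since conjugation preserves the quadratic form; R = v + w = 3184/385*e1 + 864/385*e2 + 576/385*e3 is then valid when invertible, keeping its own part and reversing (v - w)/2.
Answer: 3184/385*e1 + 864/385*e2 + 576/385*e3


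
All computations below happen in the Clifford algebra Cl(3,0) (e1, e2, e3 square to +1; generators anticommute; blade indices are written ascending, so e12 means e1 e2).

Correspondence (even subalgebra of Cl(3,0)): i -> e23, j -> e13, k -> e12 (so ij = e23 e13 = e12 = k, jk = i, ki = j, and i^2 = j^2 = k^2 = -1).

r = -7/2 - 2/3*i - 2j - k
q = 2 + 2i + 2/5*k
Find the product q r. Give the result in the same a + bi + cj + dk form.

In blades: q = 2 + 2/5*e12 + 2*e23, r = -7/2 - e12 - 2*e13 - 2/3*e23.
Distribute q over r term by term (generator squares from the signature, products reordered to ascending indices): (2)*r = -7 - 2*e12 - 4*e13 - 4/3*e23; (2/5*e12)*r = 2/5 - 7/5*e12 - 4/15*e13 + 4/5*e23; (2*e23)*r = 4/3 - 4*e12 + 2*e13 - 7*e23.
Sum: -79/15 - 37/5*e12 - 34/15*e13 - 113/15*e23; translating back through the correspondence:
Answer: -79/15 - 113/15*i - 34/15*j - 37/5*k
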